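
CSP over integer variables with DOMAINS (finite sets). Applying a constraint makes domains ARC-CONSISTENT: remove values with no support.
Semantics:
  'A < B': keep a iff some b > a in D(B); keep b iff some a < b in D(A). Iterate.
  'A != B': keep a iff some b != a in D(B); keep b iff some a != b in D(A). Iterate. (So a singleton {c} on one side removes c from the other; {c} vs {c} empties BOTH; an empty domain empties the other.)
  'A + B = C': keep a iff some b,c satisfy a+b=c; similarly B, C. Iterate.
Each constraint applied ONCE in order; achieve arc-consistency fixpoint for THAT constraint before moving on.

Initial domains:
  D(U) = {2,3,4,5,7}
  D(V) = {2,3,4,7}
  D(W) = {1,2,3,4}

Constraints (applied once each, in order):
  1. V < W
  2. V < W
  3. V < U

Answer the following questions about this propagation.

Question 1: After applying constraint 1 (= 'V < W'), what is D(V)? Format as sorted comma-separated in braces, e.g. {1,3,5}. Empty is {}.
Answer: {2,3}

Derivation:
Constraint 1 (V < W) on D(V)={2,3,4,7} D(W)={1,2,3,4}: V {2,3,4,7}->{2,3}; W {1,2,3,4}->{3,4}
So after constraint 1: D(V) = {2,3}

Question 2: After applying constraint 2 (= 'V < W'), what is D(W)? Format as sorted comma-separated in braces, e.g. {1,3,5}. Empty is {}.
Answer: {3,4}

Derivation:
Constraint 1 (V < W) on D(V)={2,3,4,7} D(W)={1,2,3,4}: V {2,3,4,7}->{2,3}; W {1,2,3,4}->{3,4}
Constraint 2 (V < W) on D(V)={2,3} D(W)={3,4}: no change
So after constraint 2: D(W) = {3,4}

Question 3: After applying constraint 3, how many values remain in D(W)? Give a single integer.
Constraint 1 (V < W) on D(V)={2,3,4,7} D(W)={1,2,3,4}: V {2,3,4,7}->{2,3}; W {1,2,3,4}->{3,4}
Constraint 2 (V < W) on D(V)={2,3} D(W)={3,4}: no change
Constraint 3 (V < U) on D(V)={2,3} D(U)={2,3,4,5,7}: U {2,3,4,5,7}->{3,4,5,7}
So after constraint 3: D(W)={3,4}, size = 2

Answer: 2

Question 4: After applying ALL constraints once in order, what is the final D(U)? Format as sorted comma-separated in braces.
Answer: {3,4,5,7}

Derivation:
Constraint 1 (V < W) on D(V)={2,3,4,7} D(W)={1,2,3,4}: V {2,3,4,7}->{2,3}; W {1,2,3,4}->{3,4}
Constraint 2 (V < W) on D(V)={2,3} D(W)={3,4}: no change
Constraint 3 (V < U) on D(V)={2,3} D(U)={2,3,4,5,7}: U {2,3,4,5,7}->{3,4,5,7}
So after all 3 constraints: D(U) = {3,4,5,7}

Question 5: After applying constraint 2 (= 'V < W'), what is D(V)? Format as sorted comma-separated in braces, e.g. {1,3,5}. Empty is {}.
Constraint 1 (V < W) on D(V)={2,3,4,7} D(W)={1,2,3,4}: V {2,3,4,7}->{2,3}; W {1,2,3,4}->{3,4}
Constraint 2 (V < W) on D(V)={2,3} D(W)={3,4}: no change
So after constraint 2: D(V) = {2,3}

Answer: {2,3}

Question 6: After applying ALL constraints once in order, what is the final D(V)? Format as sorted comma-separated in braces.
Answer: {2,3}

Derivation:
Constraint 1 (V < W) on D(V)={2,3,4,7} D(W)={1,2,3,4}: V {2,3,4,7}->{2,3}; W {1,2,3,4}->{3,4}
Constraint 2 (V < W) on D(V)={2,3} D(W)={3,4}: no change
Constraint 3 (V < U) on D(V)={2,3} D(U)={2,3,4,5,7}: U {2,3,4,5,7}->{3,4,5,7}
So after all 3 constraints: D(V) = {2,3}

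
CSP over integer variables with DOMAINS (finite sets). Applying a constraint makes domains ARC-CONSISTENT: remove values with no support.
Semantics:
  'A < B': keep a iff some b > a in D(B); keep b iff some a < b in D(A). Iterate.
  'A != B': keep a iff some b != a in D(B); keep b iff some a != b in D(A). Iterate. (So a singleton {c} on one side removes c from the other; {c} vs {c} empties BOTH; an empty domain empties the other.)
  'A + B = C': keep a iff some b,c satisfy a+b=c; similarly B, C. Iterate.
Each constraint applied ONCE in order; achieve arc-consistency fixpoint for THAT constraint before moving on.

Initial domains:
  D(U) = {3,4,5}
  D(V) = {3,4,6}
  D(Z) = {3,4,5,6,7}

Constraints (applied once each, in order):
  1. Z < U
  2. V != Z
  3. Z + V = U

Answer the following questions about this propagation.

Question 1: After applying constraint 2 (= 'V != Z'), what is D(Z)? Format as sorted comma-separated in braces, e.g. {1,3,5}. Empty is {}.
Constraint 1 (Z < U) on D(Z)={3,4,5,6,7} D(U)={3,4,5}: Z {3,4,5,6,7}->{3,4}; U {3,4,5}->{4,5}
Constraint 2 (V != Z) on D(V)={3,4,6} D(Z)={3,4}: no change
So after constraint 2: D(Z) = {3,4}

Answer: {3,4}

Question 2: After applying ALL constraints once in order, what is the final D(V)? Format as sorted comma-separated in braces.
Answer: {}

Derivation:
Constraint 1 (Z < U) on D(Z)={3,4,5,6,7} D(U)={3,4,5}: Z {3,4,5,6,7}->{3,4}; U {3,4,5}->{4,5}
Constraint 2 (V != Z) on D(V)={3,4,6} D(Z)={3,4}: no change
Constraint 3 (Z + V = U) on D(Z)={3,4} D(V)={3,4,6} D(U)={4,5}: Z {3,4}->{}; V {3,4,6}->{}; U {4,5}->{}
So after all 3 constraints: D(V) = {}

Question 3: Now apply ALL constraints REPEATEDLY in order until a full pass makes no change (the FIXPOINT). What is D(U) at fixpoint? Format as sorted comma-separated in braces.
pass 0 (initial): D(U)={3,4,5}
pass 1: U {3,4,5}->{}; V {3,4,6}->{}; Z {3,4,5,6,7}->{}
pass 2: no change
Fixpoint after 2 passes: D(U) = {}

Answer: {}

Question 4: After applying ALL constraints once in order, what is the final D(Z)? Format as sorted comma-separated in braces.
Constraint 1 (Z < U) on D(Z)={3,4,5,6,7} D(U)={3,4,5}: Z {3,4,5,6,7}->{3,4}; U {3,4,5}->{4,5}
Constraint 2 (V != Z) on D(V)={3,4,6} D(Z)={3,4}: no change
Constraint 3 (Z + V = U) on D(Z)={3,4} D(V)={3,4,6} D(U)={4,5}: Z {3,4}->{}; V {3,4,6}->{}; U {4,5}->{}
So after all 3 constraints: D(Z) = {}

Answer: {}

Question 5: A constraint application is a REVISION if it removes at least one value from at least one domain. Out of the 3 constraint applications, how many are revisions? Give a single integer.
Constraint 1 (Z < U) on D(Z)={3,4,5,6,7} D(U)={3,4,5}: Z {3,4,5,6,7}->{3,4}; U {3,4,5}->{4,5} => REVISION
Constraint 2 (V != Z) on D(V)={3,4,6} D(Z)={3,4}: no change => not a revision
Constraint 3 (Z + V = U) on D(Z)={3,4} D(V)={3,4,6} D(U)={4,5}: Z {3,4}->{}; V {3,4,6}->{}; U {4,5}->{} => REVISION
Total revisions = 2

Answer: 2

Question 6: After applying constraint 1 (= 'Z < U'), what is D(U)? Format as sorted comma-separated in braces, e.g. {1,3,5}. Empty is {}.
Constraint 1 (Z < U) on D(Z)={3,4,5,6,7} D(U)={3,4,5}: Z {3,4,5,6,7}->{3,4}; U {3,4,5}->{4,5}
So after constraint 1: D(U) = {4,5}

Answer: {4,5}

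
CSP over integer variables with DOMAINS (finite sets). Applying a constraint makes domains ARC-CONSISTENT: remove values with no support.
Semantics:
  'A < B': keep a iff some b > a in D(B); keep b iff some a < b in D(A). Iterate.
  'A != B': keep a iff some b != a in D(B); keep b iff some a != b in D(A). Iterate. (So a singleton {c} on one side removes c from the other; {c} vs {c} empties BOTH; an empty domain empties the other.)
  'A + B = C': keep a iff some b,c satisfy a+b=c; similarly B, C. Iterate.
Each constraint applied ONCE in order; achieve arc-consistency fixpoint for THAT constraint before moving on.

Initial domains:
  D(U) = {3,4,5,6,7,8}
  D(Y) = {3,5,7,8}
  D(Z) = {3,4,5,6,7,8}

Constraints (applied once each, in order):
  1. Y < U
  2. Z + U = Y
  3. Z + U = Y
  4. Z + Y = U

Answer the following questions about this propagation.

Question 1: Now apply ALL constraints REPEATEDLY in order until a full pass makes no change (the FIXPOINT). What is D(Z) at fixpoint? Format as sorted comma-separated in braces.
pass 0 (initial): D(Z)={3,4,5,6,7,8}
pass 1: U {3,4,5,6,7,8}->{}; Y {3,5,7,8}->{}; Z {3,4,5,6,7,8}->{}
pass 2: no change
Fixpoint after 2 passes: D(Z) = {}

Answer: {}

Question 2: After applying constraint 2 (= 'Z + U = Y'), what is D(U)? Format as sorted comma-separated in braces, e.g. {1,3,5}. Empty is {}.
Answer: {4}

Derivation:
Constraint 1 (Y < U) on D(Y)={3,5,7,8} D(U)={3,4,5,6,7,8}: Y {3,5,7,8}->{3,5,7}; U {3,4,5,6,7,8}->{4,5,6,7,8}
Constraint 2 (Z + U = Y) on D(Z)={3,4,5,6,7,8} D(U)={4,5,6,7,8} D(Y)={3,5,7}: Z {3,4,5,6,7,8}->{3}; U {4,5,6,7,8}->{4}; Y {3,5,7}->{7}
So after constraint 2: D(U) = {4}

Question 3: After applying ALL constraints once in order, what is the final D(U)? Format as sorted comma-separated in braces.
Answer: {}

Derivation:
Constraint 1 (Y < U) on D(Y)={3,5,7,8} D(U)={3,4,5,6,7,8}: Y {3,5,7,8}->{3,5,7}; U {3,4,5,6,7,8}->{4,5,6,7,8}
Constraint 2 (Z + U = Y) on D(Z)={3,4,5,6,7,8} D(U)={4,5,6,7,8} D(Y)={3,5,7}: Z {3,4,5,6,7,8}->{3}; U {4,5,6,7,8}->{4}; Y {3,5,7}->{7}
Constraint 3 (Z + U = Y) on D(Z)={3} D(U)={4} D(Y)={7}: no change
Constraint 4 (Z + Y = U) on D(Z)={3} D(Y)={7} D(U)={4}: Z {3}->{}; Y {7}->{}; U {4}->{}
So after all 4 constraints: D(U) = {}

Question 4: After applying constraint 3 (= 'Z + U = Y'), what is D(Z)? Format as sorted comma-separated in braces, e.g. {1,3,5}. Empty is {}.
Answer: {3}

Derivation:
Constraint 1 (Y < U) on D(Y)={3,5,7,8} D(U)={3,4,5,6,7,8}: Y {3,5,7,8}->{3,5,7}; U {3,4,5,6,7,8}->{4,5,6,7,8}
Constraint 2 (Z + U = Y) on D(Z)={3,4,5,6,7,8} D(U)={4,5,6,7,8} D(Y)={3,5,7}: Z {3,4,5,6,7,8}->{3}; U {4,5,6,7,8}->{4}; Y {3,5,7}->{7}
Constraint 3 (Z + U = Y) on D(Z)={3} D(U)={4} D(Y)={7}: no change
So after constraint 3: D(Z) = {3}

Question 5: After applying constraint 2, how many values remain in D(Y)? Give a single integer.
Constraint 1 (Y < U) on D(Y)={3,5,7,8} D(U)={3,4,5,6,7,8}: Y {3,5,7,8}->{3,5,7}; U {3,4,5,6,7,8}->{4,5,6,7,8}
Constraint 2 (Z + U = Y) on D(Z)={3,4,5,6,7,8} D(U)={4,5,6,7,8} D(Y)={3,5,7}: Z {3,4,5,6,7,8}->{3}; U {4,5,6,7,8}->{4}; Y {3,5,7}->{7}
So after constraint 2: D(Y)={7}, size = 1

Answer: 1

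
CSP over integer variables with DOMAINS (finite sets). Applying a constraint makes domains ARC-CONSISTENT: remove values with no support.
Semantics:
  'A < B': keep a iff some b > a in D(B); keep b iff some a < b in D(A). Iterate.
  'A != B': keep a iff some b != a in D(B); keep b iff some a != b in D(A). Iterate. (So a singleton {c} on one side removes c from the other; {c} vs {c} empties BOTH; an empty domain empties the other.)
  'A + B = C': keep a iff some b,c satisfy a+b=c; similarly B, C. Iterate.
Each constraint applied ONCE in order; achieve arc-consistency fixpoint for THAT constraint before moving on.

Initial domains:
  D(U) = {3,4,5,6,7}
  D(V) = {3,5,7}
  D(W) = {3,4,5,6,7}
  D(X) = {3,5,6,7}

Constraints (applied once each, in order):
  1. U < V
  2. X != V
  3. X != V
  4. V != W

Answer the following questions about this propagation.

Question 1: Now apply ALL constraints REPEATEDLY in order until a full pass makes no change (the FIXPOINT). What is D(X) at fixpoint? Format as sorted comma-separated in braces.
pass 0 (initial): D(X)={3,5,6,7}
pass 1: U {3,4,5,6,7}->{3,4,5,6}; V {3,5,7}->{5,7}
pass 2: no change
Fixpoint after 2 passes: D(X) = {3,5,6,7}

Answer: {3,5,6,7}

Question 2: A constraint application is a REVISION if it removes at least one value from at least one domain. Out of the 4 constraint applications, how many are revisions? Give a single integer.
Answer: 1

Derivation:
Constraint 1 (U < V) on D(U)={3,4,5,6,7} D(V)={3,5,7}: U {3,4,5,6,7}->{3,4,5,6}; V {3,5,7}->{5,7} => REVISION
Constraint 2 (X != V) on D(X)={3,5,6,7} D(V)={5,7}: no change => not a revision
Constraint 3 (X != V) on D(X)={3,5,6,7} D(V)={5,7}: no change => not a revision
Constraint 4 (V != W) on D(V)={5,7} D(W)={3,4,5,6,7}: no change => not a revision
Total revisions = 1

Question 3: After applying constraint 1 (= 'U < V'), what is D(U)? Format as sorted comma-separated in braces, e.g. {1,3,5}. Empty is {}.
Answer: {3,4,5,6}

Derivation:
Constraint 1 (U < V) on D(U)={3,4,5,6,7} D(V)={3,5,7}: U {3,4,5,6,7}->{3,4,5,6}; V {3,5,7}->{5,7}
So after constraint 1: D(U) = {3,4,5,6}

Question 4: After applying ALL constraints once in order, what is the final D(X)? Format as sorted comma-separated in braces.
Constraint 1 (U < V) on D(U)={3,4,5,6,7} D(V)={3,5,7}: U {3,4,5,6,7}->{3,4,5,6}; V {3,5,7}->{5,7}
Constraint 2 (X != V) on D(X)={3,5,6,7} D(V)={5,7}: no change
Constraint 3 (X != V) on D(X)={3,5,6,7} D(V)={5,7}: no change
Constraint 4 (V != W) on D(V)={5,7} D(W)={3,4,5,6,7}: no change
So after all 4 constraints: D(X) = {3,5,6,7}

Answer: {3,5,6,7}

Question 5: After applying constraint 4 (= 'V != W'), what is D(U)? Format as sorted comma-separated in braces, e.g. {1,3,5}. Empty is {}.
Answer: {3,4,5,6}

Derivation:
Constraint 1 (U < V) on D(U)={3,4,5,6,7} D(V)={3,5,7}: U {3,4,5,6,7}->{3,4,5,6}; V {3,5,7}->{5,7}
Constraint 2 (X != V) on D(X)={3,5,6,7} D(V)={5,7}: no change
Constraint 3 (X != V) on D(X)={3,5,6,7} D(V)={5,7}: no change
Constraint 4 (V != W) on D(V)={5,7} D(W)={3,4,5,6,7}: no change
So after constraint 4: D(U) = {3,4,5,6}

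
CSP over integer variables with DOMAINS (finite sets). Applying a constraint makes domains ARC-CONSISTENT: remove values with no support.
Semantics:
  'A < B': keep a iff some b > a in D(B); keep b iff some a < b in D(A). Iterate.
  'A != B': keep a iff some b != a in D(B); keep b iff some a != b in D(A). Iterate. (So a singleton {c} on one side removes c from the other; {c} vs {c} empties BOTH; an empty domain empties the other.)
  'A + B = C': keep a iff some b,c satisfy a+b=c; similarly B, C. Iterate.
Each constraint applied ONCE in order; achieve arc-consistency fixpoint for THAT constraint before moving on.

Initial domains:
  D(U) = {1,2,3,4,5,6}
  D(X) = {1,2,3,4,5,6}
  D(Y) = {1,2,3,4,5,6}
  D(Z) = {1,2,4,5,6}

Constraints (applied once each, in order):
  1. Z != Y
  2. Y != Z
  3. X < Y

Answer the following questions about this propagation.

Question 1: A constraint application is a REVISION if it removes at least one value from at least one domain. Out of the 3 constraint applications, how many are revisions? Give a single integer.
Answer: 1

Derivation:
Constraint 1 (Z != Y) on D(Z)={1,2,4,5,6} D(Y)={1,2,3,4,5,6}: no change => not a revision
Constraint 2 (Y != Z) on D(Y)={1,2,3,4,5,6} D(Z)={1,2,4,5,6}: no change => not a revision
Constraint 3 (X < Y) on D(X)={1,2,3,4,5,6} D(Y)={1,2,3,4,5,6}: X {1,2,3,4,5,6}->{1,2,3,4,5}; Y {1,2,3,4,5,6}->{2,3,4,5,6} => REVISION
Total revisions = 1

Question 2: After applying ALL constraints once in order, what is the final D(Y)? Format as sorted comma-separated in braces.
Constraint 1 (Z != Y) on D(Z)={1,2,4,5,6} D(Y)={1,2,3,4,5,6}: no change
Constraint 2 (Y != Z) on D(Y)={1,2,3,4,5,6} D(Z)={1,2,4,5,6}: no change
Constraint 3 (X < Y) on D(X)={1,2,3,4,5,6} D(Y)={1,2,3,4,5,6}: X {1,2,3,4,5,6}->{1,2,3,4,5}; Y {1,2,3,4,5,6}->{2,3,4,5,6}
So after all 3 constraints: D(Y) = {2,3,4,5,6}

Answer: {2,3,4,5,6}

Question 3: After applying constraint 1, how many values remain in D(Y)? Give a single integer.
Answer: 6

Derivation:
Constraint 1 (Z != Y) on D(Z)={1,2,4,5,6} D(Y)={1,2,3,4,5,6}: no change
So after constraint 1: D(Y)={1,2,3,4,5,6}, size = 6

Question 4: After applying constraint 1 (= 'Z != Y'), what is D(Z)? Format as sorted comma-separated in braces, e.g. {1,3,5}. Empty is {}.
Constraint 1 (Z != Y) on D(Z)={1,2,4,5,6} D(Y)={1,2,3,4,5,6}: no change
So after constraint 1: D(Z) = {1,2,4,5,6}

Answer: {1,2,4,5,6}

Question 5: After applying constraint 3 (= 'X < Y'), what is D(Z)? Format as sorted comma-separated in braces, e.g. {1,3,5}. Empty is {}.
Constraint 1 (Z != Y) on D(Z)={1,2,4,5,6} D(Y)={1,2,3,4,5,6}: no change
Constraint 2 (Y != Z) on D(Y)={1,2,3,4,5,6} D(Z)={1,2,4,5,6}: no change
Constraint 3 (X < Y) on D(X)={1,2,3,4,5,6} D(Y)={1,2,3,4,5,6}: X {1,2,3,4,5,6}->{1,2,3,4,5}; Y {1,2,3,4,5,6}->{2,3,4,5,6}
So after constraint 3: D(Z) = {1,2,4,5,6}

Answer: {1,2,4,5,6}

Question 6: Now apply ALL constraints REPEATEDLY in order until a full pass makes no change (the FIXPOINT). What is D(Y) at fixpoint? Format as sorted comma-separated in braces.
pass 0 (initial): D(Y)={1,2,3,4,5,6}
pass 1: X {1,2,3,4,5,6}->{1,2,3,4,5}; Y {1,2,3,4,5,6}->{2,3,4,5,6}
pass 2: no change
Fixpoint after 2 passes: D(Y) = {2,3,4,5,6}

Answer: {2,3,4,5,6}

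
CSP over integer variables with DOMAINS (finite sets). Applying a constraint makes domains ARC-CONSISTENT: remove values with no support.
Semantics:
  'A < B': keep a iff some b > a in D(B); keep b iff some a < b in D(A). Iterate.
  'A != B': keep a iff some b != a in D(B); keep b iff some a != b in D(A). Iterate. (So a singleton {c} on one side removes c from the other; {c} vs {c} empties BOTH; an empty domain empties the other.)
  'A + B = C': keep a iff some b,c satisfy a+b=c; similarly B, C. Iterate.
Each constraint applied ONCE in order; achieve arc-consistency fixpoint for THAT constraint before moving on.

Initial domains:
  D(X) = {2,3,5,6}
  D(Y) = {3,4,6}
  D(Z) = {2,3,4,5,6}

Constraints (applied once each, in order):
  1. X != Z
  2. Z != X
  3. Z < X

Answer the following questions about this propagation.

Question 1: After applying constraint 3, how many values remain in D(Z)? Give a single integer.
Constraint 1 (X != Z) on D(X)={2,3,5,6} D(Z)={2,3,4,5,6}: no change
Constraint 2 (Z != X) on D(Z)={2,3,4,5,6} D(X)={2,3,5,6}: no change
Constraint 3 (Z < X) on D(Z)={2,3,4,5,6} D(X)={2,3,5,6}: Z {2,3,4,5,6}->{2,3,4,5}; X {2,3,5,6}->{3,5,6}
So after constraint 3: D(Z)={2,3,4,5}, size = 4

Answer: 4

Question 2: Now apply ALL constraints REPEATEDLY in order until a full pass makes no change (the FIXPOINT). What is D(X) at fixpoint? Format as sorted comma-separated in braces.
pass 0 (initial): D(X)={2,3,5,6}
pass 1: X {2,3,5,6}->{3,5,6}; Z {2,3,4,5,6}->{2,3,4,5}
pass 2: no change
Fixpoint after 2 passes: D(X) = {3,5,6}

Answer: {3,5,6}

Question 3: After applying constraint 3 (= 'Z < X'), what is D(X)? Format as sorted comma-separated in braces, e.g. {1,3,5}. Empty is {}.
Constraint 1 (X != Z) on D(X)={2,3,5,6} D(Z)={2,3,4,5,6}: no change
Constraint 2 (Z != X) on D(Z)={2,3,4,5,6} D(X)={2,3,5,6}: no change
Constraint 3 (Z < X) on D(Z)={2,3,4,5,6} D(X)={2,3,5,6}: Z {2,3,4,5,6}->{2,3,4,5}; X {2,3,5,6}->{3,5,6}
So after constraint 3: D(X) = {3,5,6}

Answer: {3,5,6}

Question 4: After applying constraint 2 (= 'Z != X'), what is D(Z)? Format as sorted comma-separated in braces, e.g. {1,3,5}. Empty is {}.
Constraint 1 (X != Z) on D(X)={2,3,5,6} D(Z)={2,3,4,5,6}: no change
Constraint 2 (Z != X) on D(Z)={2,3,4,5,6} D(X)={2,3,5,6}: no change
So after constraint 2: D(Z) = {2,3,4,5,6}

Answer: {2,3,4,5,6}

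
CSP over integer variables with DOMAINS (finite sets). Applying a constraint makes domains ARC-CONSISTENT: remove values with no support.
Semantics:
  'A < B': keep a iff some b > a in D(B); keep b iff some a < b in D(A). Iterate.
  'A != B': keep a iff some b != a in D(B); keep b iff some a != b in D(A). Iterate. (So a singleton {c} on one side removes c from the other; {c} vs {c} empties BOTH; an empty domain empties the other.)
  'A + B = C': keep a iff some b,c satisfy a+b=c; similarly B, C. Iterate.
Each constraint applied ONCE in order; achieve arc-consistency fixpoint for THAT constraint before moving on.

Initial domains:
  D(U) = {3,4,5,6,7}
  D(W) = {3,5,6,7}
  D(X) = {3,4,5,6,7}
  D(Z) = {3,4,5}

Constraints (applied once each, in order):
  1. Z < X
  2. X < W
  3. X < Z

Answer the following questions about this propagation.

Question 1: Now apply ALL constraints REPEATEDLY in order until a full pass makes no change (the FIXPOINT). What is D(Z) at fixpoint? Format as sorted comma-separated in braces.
Answer: {}

Derivation:
pass 0 (initial): D(Z)={3,4,5}
pass 1: W {3,5,6,7}->{5,6,7}; X {3,4,5,6,7}->{4}; Z {3,4,5}->{5}
pass 2: W {5,6,7}->{}; X {4}->{}; Z {5}->{}
pass 3: no change
Fixpoint after 3 passes: D(Z) = {}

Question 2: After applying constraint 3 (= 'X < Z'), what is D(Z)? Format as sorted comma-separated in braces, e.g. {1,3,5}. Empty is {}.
Answer: {5}

Derivation:
Constraint 1 (Z < X) on D(Z)={3,4,5} D(X)={3,4,5,6,7}: X {3,4,5,6,7}->{4,5,6,7}
Constraint 2 (X < W) on D(X)={4,5,6,7} D(W)={3,5,6,7}: X {4,5,6,7}->{4,5,6}; W {3,5,6,7}->{5,6,7}
Constraint 3 (X < Z) on D(X)={4,5,6} D(Z)={3,4,5}: X {4,5,6}->{4}; Z {3,4,5}->{5}
So after constraint 3: D(Z) = {5}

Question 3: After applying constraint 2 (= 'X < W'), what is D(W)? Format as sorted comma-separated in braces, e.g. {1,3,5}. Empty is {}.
Constraint 1 (Z < X) on D(Z)={3,4,5} D(X)={3,4,5,6,7}: X {3,4,5,6,7}->{4,5,6,7}
Constraint 2 (X < W) on D(X)={4,5,6,7} D(W)={3,5,6,7}: X {4,5,6,7}->{4,5,6}; W {3,5,6,7}->{5,6,7}
So after constraint 2: D(W) = {5,6,7}

Answer: {5,6,7}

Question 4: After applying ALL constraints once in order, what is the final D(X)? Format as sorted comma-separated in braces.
Constraint 1 (Z < X) on D(Z)={3,4,5} D(X)={3,4,5,6,7}: X {3,4,5,6,7}->{4,5,6,7}
Constraint 2 (X < W) on D(X)={4,5,6,7} D(W)={3,5,6,7}: X {4,5,6,7}->{4,5,6}; W {3,5,6,7}->{5,6,7}
Constraint 3 (X < Z) on D(X)={4,5,6} D(Z)={3,4,5}: X {4,5,6}->{4}; Z {3,4,5}->{5}
So after all 3 constraints: D(X) = {4}

Answer: {4}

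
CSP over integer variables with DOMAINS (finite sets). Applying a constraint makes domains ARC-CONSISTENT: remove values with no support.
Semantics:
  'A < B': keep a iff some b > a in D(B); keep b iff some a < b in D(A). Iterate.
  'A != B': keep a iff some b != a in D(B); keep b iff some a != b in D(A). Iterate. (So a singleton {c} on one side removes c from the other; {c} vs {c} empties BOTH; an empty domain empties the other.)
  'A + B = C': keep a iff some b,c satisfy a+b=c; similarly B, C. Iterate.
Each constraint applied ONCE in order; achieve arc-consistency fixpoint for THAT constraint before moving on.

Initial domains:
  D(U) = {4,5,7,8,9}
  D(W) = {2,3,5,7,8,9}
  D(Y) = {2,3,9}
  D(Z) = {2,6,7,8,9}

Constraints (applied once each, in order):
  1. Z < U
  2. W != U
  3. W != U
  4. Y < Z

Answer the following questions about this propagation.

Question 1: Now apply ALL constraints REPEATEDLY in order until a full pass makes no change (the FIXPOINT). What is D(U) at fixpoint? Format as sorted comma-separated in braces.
Answer: {7,8,9}

Derivation:
pass 0 (initial): D(U)={4,5,7,8,9}
pass 1: Y {2,3,9}->{2,3}; Z {2,6,7,8,9}->{6,7,8}
pass 2: U {4,5,7,8,9}->{7,8,9}
pass 3: no change
Fixpoint after 3 passes: D(U) = {7,8,9}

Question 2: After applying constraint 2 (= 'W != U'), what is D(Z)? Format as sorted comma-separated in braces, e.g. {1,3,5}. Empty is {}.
Constraint 1 (Z < U) on D(Z)={2,6,7,8,9} D(U)={4,5,7,8,9}: Z {2,6,7,8,9}->{2,6,7,8}
Constraint 2 (W != U) on D(W)={2,3,5,7,8,9} D(U)={4,5,7,8,9}: no change
So after constraint 2: D(Z) = {2,6,7,8}

Answer: {2,6,7,8}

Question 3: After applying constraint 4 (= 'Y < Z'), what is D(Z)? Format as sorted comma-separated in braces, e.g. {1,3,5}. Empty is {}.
Answer: {6,7,8}

Derivation:
Constraint 1 (Z < U) on D(Z)={2,6,7,8,9} D(U)={4,5,7,8,9}: Z {2,6,7,8,9}->{2,6,7,8}
Constraint 2 (W != U) on D(W)={2,3,5,7,8,9} D(U)={4,5,7,8,9}: no change
Constraint 3 (W != U) on D(W)={2,3,5,7,8,9} D(U)={4,5,7,8,9}: no change
Constraint 4 (Y < Z) on D(Y)={2,3,9} D(Z)={2,6,7,8}: Y {2,3,9}->{2,3}; Z {2,6,7,8}->{6,7,8}
So after constraint 4: D(Z) = {6,7,8}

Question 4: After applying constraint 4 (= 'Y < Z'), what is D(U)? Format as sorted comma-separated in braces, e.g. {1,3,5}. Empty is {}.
Answer: {4,5,7,8,9}

Derivation:
Constraint 1 (Z < U) on D(Z)={2,6,7,8,9} D(U)={4,5,7,8,9}: Z {2,6,7,8,9}->{2,6,7,8}
Constraint 2 (W != U) on D(W)={2,3,5,7,8,9} D(U)={4,5,7,8,9}: no change
Constraint 3 (W != U) on D(W)={2,3,5,7,8,9} D(U)={4,5,7,8,9}: no change
Constraint 4 (Y < Z) on D(Y)={2,3,9} D(Z)={2,6,7,8}: Y {2,3,9}->{2,3}; Z {2,6,7,8}->{6,7,8}
So after constraint 4: D(U) = {4,5,7,8,9}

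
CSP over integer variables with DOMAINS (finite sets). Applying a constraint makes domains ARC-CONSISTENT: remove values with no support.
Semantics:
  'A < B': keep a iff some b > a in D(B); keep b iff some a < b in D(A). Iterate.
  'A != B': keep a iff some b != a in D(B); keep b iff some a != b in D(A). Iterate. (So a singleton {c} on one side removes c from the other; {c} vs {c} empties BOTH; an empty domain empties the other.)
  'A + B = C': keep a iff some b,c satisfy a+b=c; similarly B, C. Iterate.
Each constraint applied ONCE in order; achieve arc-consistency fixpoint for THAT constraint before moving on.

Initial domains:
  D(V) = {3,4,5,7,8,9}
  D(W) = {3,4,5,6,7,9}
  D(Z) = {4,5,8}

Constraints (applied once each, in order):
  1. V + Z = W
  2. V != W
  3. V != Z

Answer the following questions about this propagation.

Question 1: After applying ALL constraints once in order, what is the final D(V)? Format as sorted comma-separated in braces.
Constraint 1 (V + Z = W) on D(V)={3,4,5,7,8,9} D(Z)={4,5,8} D(W)={3,4,5,6,7,9}: V {3,4,5,7,8,9}->{3,4,5}; Z {4,5,8}->{4,5}; W {3,4,5,6,7,9}->{7,9}
Constraint 2 (V != W) on D(V)={3,4,5} D(W)={7,9}: no change
Constraint 3 (V != Z) on D(V)={3,4,5} D(Z)={4,5}: no change
So after all 3 constraints: D(V) = {3,4,5}

Answer: {3,4,5}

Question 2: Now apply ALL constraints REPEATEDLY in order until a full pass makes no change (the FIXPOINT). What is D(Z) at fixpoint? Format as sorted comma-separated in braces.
Answer: {4,5}

Derivation:
pass 0 (initial): D(Z)={4,5,8}
pass 1: V {3,4,5,7,8,9}->{3,4,5}; W {3,4,5,6,7,9}->{7,9}; Z {4,5,8}->{4,5}
pass 2: no change
Fixpoint after 2 passes: D(Z) = {4,5}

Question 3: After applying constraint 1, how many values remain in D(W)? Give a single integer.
Constraint 1 (V + Z = W) on D(V)={3,4,5,7,8,9} D(Z)={4,5,8} D(W)={3,4,5,6,7,9}: V {3,4,5,7,8,9}->{3,4,5}; Z {4,5,8}->{4,5}; W {3,4,5,6,7,9}->{7,9}
So after constraint 1: D(W)={7,9}, size = 2

Answer: 2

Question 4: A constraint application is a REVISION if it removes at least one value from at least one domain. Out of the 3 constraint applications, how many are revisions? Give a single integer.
Constraint 1 (V + Z = W) on D(V)={3,4,5,7,8,9} D(Z)={4,5,8} D(W)={3,4,5,6,7,9}: V {3,4,5,7,8,9}->{3,4,5}; Z {4,5,8}->{4,5}; W {3,4,5,6,7,9}->{7,9} => REVISION
Constraint 2 (V != W) on D(V)={3,4,5} D(W)={7,9}: no change => not a revision
Constraint 3 (V != Z) on D(V)={3,4,5} D(Z)={4,5}: no change => not a revision
Total revisions = 1

Answer: 1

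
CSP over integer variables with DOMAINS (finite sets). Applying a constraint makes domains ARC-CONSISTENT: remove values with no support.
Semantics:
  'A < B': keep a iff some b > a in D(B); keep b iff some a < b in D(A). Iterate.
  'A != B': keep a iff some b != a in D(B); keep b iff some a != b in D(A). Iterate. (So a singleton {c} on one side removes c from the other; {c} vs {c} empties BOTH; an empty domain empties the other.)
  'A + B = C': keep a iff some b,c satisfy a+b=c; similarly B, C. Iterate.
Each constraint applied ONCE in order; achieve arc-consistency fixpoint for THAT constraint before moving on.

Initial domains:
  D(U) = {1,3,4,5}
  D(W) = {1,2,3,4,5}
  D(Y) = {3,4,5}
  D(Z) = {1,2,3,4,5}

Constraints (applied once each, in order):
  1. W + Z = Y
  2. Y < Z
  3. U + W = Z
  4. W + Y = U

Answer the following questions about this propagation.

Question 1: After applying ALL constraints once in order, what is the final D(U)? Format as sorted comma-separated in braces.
Answer: {}

Derivation:
Constraint 1 (W + Z = Y) on D(W)={1,2,3,4,5} D(Z)={1,2,3,4,5} D(Y)={3,4,5}: W {1,2,3,4,5}->{1,2,3,4}; Z {1,2,3,4,5}->{1,2,3,4}
Constraint 2 (Y < Z) on D(Y)={3,4,5} D(Z)={1,2,3,4}: Y {3,4,5}->{3}; Z {1,2,3,4}->{4}
Constraint 3 (U + W = Z) on D(U)={1,3,4,5} D(W)={1,2,3,4} D(Z)={4}: U {1,3,4,5}->{1,3}; W {1,2,3,4}->{1,3}
Constraint 4 (W + Y = U) on D(W)={1,3} D(Y)={3} D(U)={1,3}: W {1,3}->{}; Y {3}->{}; U {1,3}->{}
So after all 4 constraints: D(U) = {}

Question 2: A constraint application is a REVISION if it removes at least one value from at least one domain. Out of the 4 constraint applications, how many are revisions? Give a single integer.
Constraint 1 (W + Z = Y) on D(W)={1,2,3,4,5} D(Z)={1,2,3,4,5} D(Y)={3,4,5}: W {1,2,3,4,5}->{1,2,3,4}; Z {1,2,3,4,5}->{1,2,3,4} => REVISION
Constraint 2 (Y < Z) on D(Y)={3,4,5} D(Z)={1,2,3,4}: Y {3,4,5}->{3}; Z {1,2,3,4}->{4} => REVISION
Constraint 3 (U + W = Z) on D(U)={1,3,4,5} D(W)={1,2,3,4} D(Z)={4}: U {1,3,4,5}->{1,3}; W {1,2,3,4}->{1,3} => REVISION
Constraint 4 (W + Y = U) on D(W)={1,3} D(Y)={3} D(U)={1,3}: W {1,3}->{}; Y {3}->{}; U {1,3}->{} => REVISION
Total revisions = 4

Answer: 4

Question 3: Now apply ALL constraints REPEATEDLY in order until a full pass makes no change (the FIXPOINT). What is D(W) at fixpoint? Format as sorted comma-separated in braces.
Answer: {}

Derivation:
pass 0 (initial): D(W)={1,2,3,4,5}
pass 1: U {1,3,4,5}->{}; W {1,2,3,4,5}->{}; Y {3,4,5}->{}; Z {1,2,3,4,5}->{4}
pass 2: Z {4}->{}
pass 3: no change
Fixpoint after 3 passes: D(W) = {}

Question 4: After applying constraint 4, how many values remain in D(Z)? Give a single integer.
Constraint 1 (W + Z = Y) on D(W)={1,2,3,4,5} D(Z)={1,2,3,4,5} D(Y)={3,4,5}: W {1,2,3,4,5}->{1,2,3,4}; Z {1,2,3,4,5}->{1,2,3,4}
Constraint 2 (Y < Z) on D(Y)={3,4,5} D(Z)={1,2,3,4}: Y {3,4,5}->{3}; Z {1,2,3,4}->{4}
Constraint 3 (U + W = Z) on D(U)={1,3,4,5} D(W)={1,2,3,4} D(Z)={4}: U {1,3,4,5}->{1,3}; W {1,2,3,4}->{1,3}
Constraint 4 (W + Y = U) on D(W)={1,3} D(Y)={3} D(U)={1,3}: W {1,3}->{}; Y {3}->{}; U {1,3}->{}
So after constraint 4: D(Z)={4}, size = 1

Answer: 1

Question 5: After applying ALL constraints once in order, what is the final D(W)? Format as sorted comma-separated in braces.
Constraint 1 (W + Z = Y) on D(W)={1,2,3,4,5} D(Z)={1,2,3,4,5} D(Y)={3,4,5}: W {1,2,3,4,5}->{1,2,3,4}; Z {1,2,3,4,5}->{1,2,3,4}
Constraint 2 (Y < Z) on D(Y)={3,4,5} D(Z)={1,2,3,4}: Y {3,4,5}->{3}; Z {1,2,3,4}->{4}
Constraint 3 (U + W = Z) on D(U)={1,3,4,5} D(W)={1,2,3,4} D(Z)={4}: U {1,3,4,5}->{1,3}; W {1,2,3,4}->{1,3}
Constraint 4 (W + Y = U) on D(W)={1,3} D(Y)={3} D(U)={1,3}: W {1,3}->{}; Y {3}->{}; U {1,3}->{}
So after all 4 constraints: D(W) = {}

Answer: {}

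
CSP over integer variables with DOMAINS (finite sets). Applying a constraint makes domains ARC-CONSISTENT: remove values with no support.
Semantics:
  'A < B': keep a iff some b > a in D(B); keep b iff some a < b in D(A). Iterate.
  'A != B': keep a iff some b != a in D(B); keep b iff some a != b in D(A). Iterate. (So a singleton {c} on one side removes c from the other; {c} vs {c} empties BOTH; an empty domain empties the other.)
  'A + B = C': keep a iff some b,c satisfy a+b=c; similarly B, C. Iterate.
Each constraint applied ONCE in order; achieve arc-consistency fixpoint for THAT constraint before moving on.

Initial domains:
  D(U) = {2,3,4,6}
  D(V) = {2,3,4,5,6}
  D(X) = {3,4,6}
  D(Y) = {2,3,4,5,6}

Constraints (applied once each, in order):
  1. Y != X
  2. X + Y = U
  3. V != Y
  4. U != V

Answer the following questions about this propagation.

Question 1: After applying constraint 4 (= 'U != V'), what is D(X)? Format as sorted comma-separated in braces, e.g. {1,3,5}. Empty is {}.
Constraint 1 (Y != X) on D(Y)={2,3,4,5,6} D(X)={3,4,6}: no change
Constraint 2 (X + Y = U) on D(X)={3,4,6} D(Y)={2,3,4,5,6} D(U)={2,3,4,6}: X {3,4,6}->{3,4}; Y {2,3,4,5,6}->{2,3}; U {2,3,4,6}->{6}
Constraint 3 (V != Y) on D(V)={2,3,4,5,6} D(Y)={2,3}: no change
Constraint 4 (U != V) on D(U)={6} D(V)={2,3,4,5,6}: V {2,3,4,5,6}->{2,3,4,5}
So after constraint 4: D(X) = {3,4}

Answer: {3,4}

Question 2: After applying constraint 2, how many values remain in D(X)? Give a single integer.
Answer: 2

Derivation:
Constraint 1 (Y != X) on D(Y)={2,3,4,5,6} D(X)={3,4,6}: no change
Constraint 2 (X + Y = U) on D(X)={3,4,6} D(Y)={2,3,4,5,6} D(U)={2,3,4,6}: X {3,4,6}->{3,4}; Y {2,3,4,5,6}->{2,3}; U {2,3,4,6}->{6}
So after constraint 2: D(X)={3,4}, size = 2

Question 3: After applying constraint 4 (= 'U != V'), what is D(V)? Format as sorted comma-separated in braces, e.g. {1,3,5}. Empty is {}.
Answer: {2,3,4,5}

Derivation:
Constraint 1 (Y != X) on D(Y)={2,3,4,5,6} D(X)={3,4,6}: no change
Constraint 2 (X + Y = U) on D(X)={3,4,6} D(Y)={2,3,4,5,6} D(U)={2,3,4,6}: X {3,4,6}->{3,4}; Y {2,3,4,5,6}->{2,3}; U {2,3,4,6}->{6}
Constraint 3 (V != Y) on D(V)={2,3,4,5,6} D(Y)={2,3}: no change
Constraint 4 (U != V) on D(U)={6} D(V)={2,3,4,5,6}: V {2,3,4,5,6}->{2,3,4,5}
So after constraint 4: D(V) = {2,3,4,5}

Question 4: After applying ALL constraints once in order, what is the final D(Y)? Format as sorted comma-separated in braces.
Constraint 1 (Y != X) on D(Y)={2,3,4,5,6} D(X)={3,4,6}: no change
Constraint 2 (X + Y = U) on D(X)={3,4,6} D(Y)={2,3,4,5,6} D(U)={2,3,4,6}: X {3,4,6}->{3,4}; Y {2,3,4,5,6}->{2,3}; U {2,3,4,6}->{6}
Constraint 3 (V != Y) on D(V)={2,3,4,5,6} D(Y)={2,3}: no change
Constraint 4 (U != V) on D(U)={6} D(V)={2,3,4,5,6}: V {2,3,4,5,6}->{2,3,4,5}
So after all 4 constraints: D(Y) = {2,3}

Answer: {2,3}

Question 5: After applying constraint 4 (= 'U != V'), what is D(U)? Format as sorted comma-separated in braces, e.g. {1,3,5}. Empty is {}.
Answer: {6}

Derivation:
Constraint 1 (Y != X) on D(Y)={2,3,4,5,6} D(X)={3,4,6}: no change
Constraint 2 (X + Y = U) on D(X)={3,4,6} D(Y)={2,3,4,5,6} D(U)={2,3,4,6}: X {3,4,6}->{3,4}; Y {2,3,4,5,6}->{2,3}; U {2,3,4,6}->{6}
Constraint 3 (V != Y) on D(V)={2,3,4,5,6} D(Y)={2,3}: no change
Constraint 4 (U != V) on D(U)={6} D(V)={2,3,4,5,6}: V {2,3,4,5,6}->{2,3,4,5}
So after constraint 4: D(U) = {6}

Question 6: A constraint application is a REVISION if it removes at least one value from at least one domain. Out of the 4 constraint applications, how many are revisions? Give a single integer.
Constraint 1 (Y != X) on D(Y)={2,3,4,5,6} D(X)={3,4,6}: no change => not a revision
Constraint 2 (X + Y = U) on D(X)={3,4,6} D(Y)={2,3,4,5,6} D(U)={2,3,4,6}: X {3,4,6}->{3,4}; Y {2,3,4,5,6}->{2,3}; U {2,3,4,6}->{6} => REVISION
Constraint 3 (V != Y) on D(V)={2,3,4,5,6} D(Y)={2,3}: no change => not a revision
Constraint 4 (U != V) on D(U)={6} D(V)={2,3,4,5,6}: V {2,3,4,5,6}->{2,3,4,5} => REVISION
Total revisions = 2

Answer: 2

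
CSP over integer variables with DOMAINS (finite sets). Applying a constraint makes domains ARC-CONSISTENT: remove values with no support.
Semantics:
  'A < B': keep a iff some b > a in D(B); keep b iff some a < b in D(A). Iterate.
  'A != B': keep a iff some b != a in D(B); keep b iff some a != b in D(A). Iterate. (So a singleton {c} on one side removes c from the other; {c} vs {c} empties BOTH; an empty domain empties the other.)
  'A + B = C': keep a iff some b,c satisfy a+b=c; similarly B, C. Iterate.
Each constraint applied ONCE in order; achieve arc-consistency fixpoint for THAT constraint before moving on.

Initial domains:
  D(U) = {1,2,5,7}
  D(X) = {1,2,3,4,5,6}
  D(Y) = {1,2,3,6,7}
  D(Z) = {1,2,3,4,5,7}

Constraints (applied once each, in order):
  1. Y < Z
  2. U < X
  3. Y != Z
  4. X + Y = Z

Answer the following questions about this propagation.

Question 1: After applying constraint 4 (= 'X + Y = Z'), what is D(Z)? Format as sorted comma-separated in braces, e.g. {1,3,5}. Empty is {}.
Constraint 1 (Y < Z) on D(Y)={1,2,3,6,7} D(Z)={1,2,3,4,5,7}: Y {1,2,3,6,7}->{1,2,3,6}; Z {1,2,3,4,5,7}->{2,3,4,5,7}
Constraint 2 (U < X) on D(U)={1,2,5,7} D(X)={1,2,3,4,5,6}: U {1,2,5,7}->{1,2,5}; X {1,2,3,4,5,6}->{2,3,4,5,6}
Constraint 3 (Y != Z) on D(Y)={1,2,3,6} D(Z)={2,3,4,5,7}: no change
Constraint 4 (X + Y = Z) on D(X)={2,3,4,5,6} D(Y)={1,2,3,6} D(Z)={2,3,4,5,7}: Y {1,2,3,6}->{1,2,3}; Z {2,3,4,5,7}->{3,4,5,7}
So after constraint 4: D(Z) = {3,4,5,7}

Answer: {3,4,5,7}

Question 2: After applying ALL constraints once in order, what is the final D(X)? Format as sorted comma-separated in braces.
Answer: {2,3,4,5,6}

Derivation:
Constraint 1 (Y < Z) on D(Y)={1,2,3,6,7} D(Z)={1,2,3,4,5,7}: Y {1,2,3,6,7}->{1,2,3,6}; Z {1,2,3,4,5,7}->{2,3,4,5,7}
Constraint 2 (U < X) on D(U)={1,2,5,7} D(X)={1,2,3,4,5,6}: U {1,2,5,7}->{1,2,5}; X {1,2,3,4,5,6}->{2,3,4,5,6}
Constraint 3 (Y != Z) on D(Y)={1,2,3,6} D(Z)={2,3,4,5,7}: no change
Constraint 4 (X + Y = Z) on D(X)={2,3,4,5,6} D(Y)={1,2,3,6} D(Z)={2,3,4,5,7}: Y {1,2,3,6}->{1,2,3}; Z {2,3,4,5,7}->{3,4,5,7}
So after all 4 constraints: D(X) = {2,3,4,5,6}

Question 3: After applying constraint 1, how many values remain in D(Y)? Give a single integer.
Constraint 1 (Y < Z) on D(Y)={1,2,3,6,7} D(Z)={1,2,3,4,5,7}: Y {1,2,3,6,7}->{1,2,3,6}; Z {1,2,3,4,5,7}->{2,3,4,5,7}
So after constraint 1: D(Y)={1,2,3,6}, size = 4

Answer: 4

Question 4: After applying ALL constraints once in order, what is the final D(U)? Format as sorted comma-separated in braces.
Constraint 1 (Y < Z) on D(Y)={1,2,3,6,7} D(Z)={1,2,3,4,5,7}: Y {1,2,3,6,7}->{1,2,3,6}; Z {1,2,3,4,5,7}->{2,3,4,5,7}
Constraint 2 (U < X) on D(U)={1,2,5,7} D(X)={1,2,3,4,5,6}: U {1,2,5,7}->{1,2,5}; X {1,2,3,4,5,6}->{2,3,4,5,6}
Constraint 3 (Y != Z) on D(Y)={1,2,3,6} D(Z)={2,3,4,5,7}: no change
Constraint 4 (X + Y = Z) on D(X)={2,3,4,5,6} D(Y)={1,2,3,6} D(Z)={2,3,4,5,7}: Y {1,2,3,6}->{1,2,3}; Z {2,3,4,5,7}->{3,4,5,7}
So after all 4 constraints: D(U) = {1,2,5}

Answer: {1,2,5}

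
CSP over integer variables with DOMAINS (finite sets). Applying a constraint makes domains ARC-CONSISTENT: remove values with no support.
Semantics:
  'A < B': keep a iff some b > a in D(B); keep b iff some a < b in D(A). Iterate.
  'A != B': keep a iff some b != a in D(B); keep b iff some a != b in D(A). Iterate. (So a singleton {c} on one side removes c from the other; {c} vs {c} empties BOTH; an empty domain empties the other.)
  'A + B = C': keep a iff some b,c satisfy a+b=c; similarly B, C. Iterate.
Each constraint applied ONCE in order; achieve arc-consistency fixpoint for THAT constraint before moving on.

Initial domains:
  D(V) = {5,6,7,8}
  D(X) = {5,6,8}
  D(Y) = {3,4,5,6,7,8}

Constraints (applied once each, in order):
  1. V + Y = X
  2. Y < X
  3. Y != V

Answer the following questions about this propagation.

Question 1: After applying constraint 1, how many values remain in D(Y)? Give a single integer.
Answer: 1

Derivation:
Constraint 1 (V + Y = X) on D(V)={5,6,7,8} D(Y)={3,4,5,6,7,8} D(X)={5,6,8}: V {5,6,7,8}->{5}; Y {3,4,5,6,7,8}->{3}; X {5,6,8}->{8}
So after constraint 1: D(Y)={3}, size = 1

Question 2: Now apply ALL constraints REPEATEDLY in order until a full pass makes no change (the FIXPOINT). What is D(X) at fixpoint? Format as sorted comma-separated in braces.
Answer: {8}

Derivation:
pass 0 (initial): D(X)={5,6,8}
pass 1: V {5,6,7,8}->{5}; X {5,6,8}->{8}; Y {3,4,5,6,7,8}->{3}
pass 2: no change
Fixpoint after 2 passes: D(X) = {8}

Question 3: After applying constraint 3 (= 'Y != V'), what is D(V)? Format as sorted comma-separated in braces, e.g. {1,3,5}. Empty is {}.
Constraint 1 (V + Y = X) on D(V)={5,6,7,8} D(Y)={3,4,5,6,7,8} D(X)={5,6,8}: V {5,6,7,8}->{5}; Y {3,4,5,6,7,8}->{3}; X {5,6,8}->{8}
Constraint 2 (Y < X) on D(Y)={3} D(X)={8}: no change
Constraint 3 (Y != V) on D(Y)={3} D(V)={5}: no change
So after constraint 3: D(V) = {5}

Answer: {5}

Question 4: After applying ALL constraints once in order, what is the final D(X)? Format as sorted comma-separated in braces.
Answer: {8}

Derivation:
Constraint 1 (V + Y = X) on D(V)={5,6,7,8} D(Y)={3,4,5,6,7,8} D(X)={5,6,8}: V {5,6,7,8}->{5}; Y {3,4,5,6,7,8}->{3}; X {5,6,8}->{8}
Constraint 2 (Y < X) on D(Y)={3} D(X)={8}: no change
Constraint 3 (Y != V) on D(Y)={3} D(V)={5}: no change
So after all 3 constraints: D(X) = {8}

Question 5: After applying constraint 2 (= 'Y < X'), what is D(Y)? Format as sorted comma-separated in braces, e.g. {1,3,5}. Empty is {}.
Constraint 1 (V + Y = X) on D(V)={5,6,7,8} D(Y)={3,4,5,6,7,8} D(X)={5,6,8}: V {5,6,7,8}->{5}; Y {3,4,5,6,7,8}->{3}; X {5,6,8}->{8}
Constraint 2 (Y < X) on D(Y)={3} D(X)={8}: no change
So after constraint 2: D(Y) = {3}

Answer: {3}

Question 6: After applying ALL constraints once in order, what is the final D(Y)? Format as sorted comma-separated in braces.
Constraint 1 (V + Y = X) on D(V)={5,6,7,8} D(Y)={3,4,5,6,7,8} D(X)={5,6,8}: V {5,6,7,8}->{5}; Y {3,4,5,6,7,8}->{3}; X {5,6,8}->{8}
Constraint 2 (Y < X) on D(Y)={3} D(X)={8}: no change
Constraint 3 (Y != V) on D(Y)={3} D(V)={5}: no change
So after all 3 constraints: D(Y) = {3}

Answer: {3}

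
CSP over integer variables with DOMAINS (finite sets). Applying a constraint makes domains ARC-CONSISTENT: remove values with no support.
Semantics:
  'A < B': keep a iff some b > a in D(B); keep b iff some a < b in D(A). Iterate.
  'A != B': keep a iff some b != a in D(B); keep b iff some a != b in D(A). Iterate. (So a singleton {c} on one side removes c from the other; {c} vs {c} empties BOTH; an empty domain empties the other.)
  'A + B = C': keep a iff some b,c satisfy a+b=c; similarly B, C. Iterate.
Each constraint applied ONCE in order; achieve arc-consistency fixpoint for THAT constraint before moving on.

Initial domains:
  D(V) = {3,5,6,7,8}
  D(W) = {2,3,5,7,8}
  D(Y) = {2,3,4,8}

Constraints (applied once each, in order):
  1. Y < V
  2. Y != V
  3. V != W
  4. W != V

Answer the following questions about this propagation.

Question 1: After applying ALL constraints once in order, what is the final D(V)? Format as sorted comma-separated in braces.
Answer: {3,5,6,7,8}

Derivation:
Constraint 1 (Y < V) on D(Y)={2,3,4,8} D(V)={3,5,6,7,8}: Y {2,3,4,8}->{2,3,4}
Constraint 2 (Y != V) on D(Y)={2,3,4} D(V)={3,5,6,7,8}: no change
Constraint 3 (V != W) on D(V)={3,5,6,7,8} D(W)={2,3,5,7,8}: no change
Constraint 4 (W != V) on D(W)={2,3,5,7,8} D(V)={3,5,6,7,8}: no change
So after all 4 constraints: D(V) = {3,5,6,7,8}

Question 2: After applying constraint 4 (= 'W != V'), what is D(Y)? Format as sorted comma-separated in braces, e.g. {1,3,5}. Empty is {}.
Constraint 1 (Y < V) on D(Y)={2,3,4,8} D(V)={3,5,6,7,8}: Y {2,3,4,8}->{2,3,4}
Constraint 2 (Y != V) on D(Y)={2,3,4} D(V)={3,5,6,7,8}: no change
Constraint 3 (V != W) on D(V)={3,5,6,7,8} D(W)={2,3,5,7,8}: no change
Constraint 4 (W != V) on D(W)={2,3,5,7,8} D(V)={3,5,6,7,8}: no change
So after constraint 4: D(Y) = {2,3,4}

Answer: {2,3,4}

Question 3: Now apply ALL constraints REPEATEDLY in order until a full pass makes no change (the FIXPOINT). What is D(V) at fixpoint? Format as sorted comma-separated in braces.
Answer: {3,5,6,7,8}

Derivation:
pass 0 (initial): D(V)={3,5,6,7,8}
pass 1: Y {2,3,4,8}->{2,3,4}
pass 2: no change
Fixpoint after 2 passes: D(V) = {3,5,6,7,8}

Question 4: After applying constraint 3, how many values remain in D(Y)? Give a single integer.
Answer: 3

Derivation:
Constraint 1 (Y < V) on D(Y)={2,3,4,8} D(V)={3,5,6,7,8}: Y {2,3,4,8}->{2,3,4}
Constraint 2 (Y != V) on D(Y)={2,3,4} D(V)={3,5,6,7,8}: no change
Constraint 3 (V != W) on D(V)={3,5,6,7,8} D(W)={2,3,5,7,8}: no change
So after constraint 3: D(Y)={2,3,4}, size = 3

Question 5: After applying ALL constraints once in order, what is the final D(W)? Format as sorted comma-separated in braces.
Constraint 1 (Y < V) on D(Y)={2,3,4,8} D(V)={3,5,6,7,8}: Y {2,3,4,8}->{2,3,4}
Constraint 2 (Y != V) on D(Y)={2,3,4} D(V)={3,5,6,7,8}: no change
Constraint 3 (V != W) on D(V)={3,5,6,7,8} D(W)={2,3,5,7,8}: no change
Constraint 4 (W != V) on D(W)={2,3,5,7,8} D(V)={3,5,6,7,8}: no change
So after all 4 constraints: D(W) = {2,3,5,7,8}

Answer: {2,3,5,7,8}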